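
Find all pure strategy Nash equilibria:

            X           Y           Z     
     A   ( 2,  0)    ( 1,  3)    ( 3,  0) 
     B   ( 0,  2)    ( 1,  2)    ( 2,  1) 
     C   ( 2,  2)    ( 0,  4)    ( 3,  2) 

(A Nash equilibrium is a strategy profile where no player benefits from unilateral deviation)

Nash equilibrium: (A, Y), (B, Y)

Work:
Best responses:
  P1 vs X: payoffs [2, 0, 2] → best response A/C (payoff 2)
  P1 vs Y: payoffs [1, 1, 0] → best response A/B (payoff 1)
  P1 vs Z: payoffs [3, 2, 3] → best response A/C (payoff 3)
  P2 vs A: payoffs [0, 3, 0] → best response Y (payoff 3)
  P2 vs B: payoffs [2, 2, 1] → best response X/Y (payoff 2)
  P2 vs C: payoffs [2, 4, 2] → best response Y (payoff 4)
Mutual best responses: (A,Y), (B,Y) → Nash equilibria.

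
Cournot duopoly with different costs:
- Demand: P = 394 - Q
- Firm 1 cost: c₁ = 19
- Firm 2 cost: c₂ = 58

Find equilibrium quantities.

q₁* = 138.0, q₂* = 99.0

Work:
Reaction: q₁ = (394 - 19 - q₂)/2
Reaction: q₂ = (394 - 58 - q₁)/2
Solve simultaneously:
q₁* = (394 - 2×19 + 58)/3 = 138.0
q₂* = (394 - 2×58 + 19)/3 = 99.0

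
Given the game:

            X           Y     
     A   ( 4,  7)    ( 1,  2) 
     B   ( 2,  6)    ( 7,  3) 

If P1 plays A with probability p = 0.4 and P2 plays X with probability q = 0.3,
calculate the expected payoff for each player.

E[P1] = 4.06, E[P2] = 3.74

Work:
E[P1] = p·q·π₁(A,X) + p·(1-q)·π₁(A,Y) + (1-p)·q·π₁(B,X) + (1-p)·(1-q)·π₁(B,Y)
= 0.4·0.3·4 + 0.4·0.7·1 + 0.6·0.3·2 + 0.6·0.7·7
= 4.06

E[P2] = 3.74 (similar calculation)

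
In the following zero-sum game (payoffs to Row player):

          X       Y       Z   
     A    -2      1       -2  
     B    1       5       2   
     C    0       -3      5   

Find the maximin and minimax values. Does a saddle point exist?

Maximin = 1, Minimax = 1, Saddle: True

Work:
Row minimums: [-2, 1, -3] → maximin = 1
Column maximums: [1, 5, 5] → minimax = 1
Saddle point exists! Game value = 1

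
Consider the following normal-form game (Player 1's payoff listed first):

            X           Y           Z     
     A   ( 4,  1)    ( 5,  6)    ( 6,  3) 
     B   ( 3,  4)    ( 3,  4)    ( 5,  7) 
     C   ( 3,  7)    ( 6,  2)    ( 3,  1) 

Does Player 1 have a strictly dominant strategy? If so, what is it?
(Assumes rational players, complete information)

No strictly dominant strategy exists for Player 1

Work:
A strategy strictly dominates another if it gives a strictly higher payoff against every opponent action. Compare each pair of P1's strategies column-by-column:
  A vs B: [4 vs 3, 5 vs 3, 6 vs 5] → A strictly dominates B
  A vs C: [4 vs 3, 5 vs 6, 6 vs 3] → A does not strictly dominate C (column Y: 5 ≤ 6)
  B vs A: [3 vs 4, 3 vs 5, 5 vs 6] → B does not strictly dominate A (column X: 3 ≤ 4)
  B vs C: [3 vs 3, 3 vs 6, 5 vs 3] → B does not strictly dominate C (column X: 3 ≤ 3)
  C vs A: [3 vs 4, 6 vs 5, 3 vs 6] → C does not strictly dominate A (column X: 3 ≤ 4)
  C vs B: [3 vs 3, 6 vs 3, 3 vs 5] → C does not strictly dominate B (column X: 3 ≤ 3)
No single strategy strictly dominates all others → no strictly dominant strategy.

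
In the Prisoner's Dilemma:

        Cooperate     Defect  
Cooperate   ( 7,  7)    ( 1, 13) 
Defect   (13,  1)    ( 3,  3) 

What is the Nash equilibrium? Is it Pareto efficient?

(Defect, Defect) is NE; not Pareto efficient

Work:
Defect dominates Cooperate for both players:
If P2 cooperates: Defect (13) > Cooperate (7)
If P2 defects: Defect (3) > Cooperate (1)
NE: (Defect, Defect) with payoff (3, 3)
But (Cooperate, Cooperate) = (7, 7) Pareto dominates (3, 3)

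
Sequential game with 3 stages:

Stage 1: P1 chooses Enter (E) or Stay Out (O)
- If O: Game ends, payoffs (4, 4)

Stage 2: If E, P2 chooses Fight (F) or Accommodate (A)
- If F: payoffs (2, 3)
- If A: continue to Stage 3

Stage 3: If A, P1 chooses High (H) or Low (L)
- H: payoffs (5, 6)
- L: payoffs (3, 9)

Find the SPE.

SPE: (E, A, H); Outcome (5, 6)

Work:
Stage 3: P1 chooses H (5 vs 3)
Stage 2: P2: F->3, A->6 (anticipating H). Choose A
Stage 1: P1: O->4, E->5 (anticipating A, H). Choose E
SPE path: E -> A -> H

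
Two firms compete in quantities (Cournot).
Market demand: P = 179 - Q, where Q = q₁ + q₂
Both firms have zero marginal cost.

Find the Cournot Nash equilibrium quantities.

q₁* = q₂* = 59.67; P* = 59.67

Work:
Profit: π_i = P·q_i = (a - q_i - q_j)·q_i
FOC: ∂π_i/∂q_i = a - 2q_i - q_j = 0
Reaction function: q_i = (179 - q_j)/2
Symmetry: q* = 179/3 = 59.67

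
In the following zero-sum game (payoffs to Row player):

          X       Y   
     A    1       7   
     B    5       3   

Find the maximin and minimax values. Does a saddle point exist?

Maximin = 3, Minimax = 5, Saddle: False

Work:
Row minimums: [1, 3] → maximin = 3
Column maximums: [5, 7] → minimax = 5
No saddle point (maximin ≠ minimax). Mixed strategy needed.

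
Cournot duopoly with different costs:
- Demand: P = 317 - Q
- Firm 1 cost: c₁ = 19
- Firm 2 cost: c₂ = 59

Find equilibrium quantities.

q₁* = 112.67, q₂* = 72.67

Work:
Reaction: q₁ = (317 - 19 - q₂)/2
Reaction: q₂ = (317 - 59 - q₁)/2
Solve simultaneously:
q₁* = (317 - 2×19 + 59)/3 = 112.67
q₂* = (317 - 2×59 + 19)/3 = 72.67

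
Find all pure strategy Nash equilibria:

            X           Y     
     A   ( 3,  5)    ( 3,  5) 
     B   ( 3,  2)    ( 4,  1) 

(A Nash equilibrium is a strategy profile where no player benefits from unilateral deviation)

Nash equilibrium: (A, X), (B, X)

Work:
Best responses:
  P1 vs X: payoffs [3, 3] → best response A/B (payoff 3)
  P1 vs Y: payoffs [3, 4] → best response B (payoff 4)
  P2 vs A: payoffs [5, 5] → best response X/Y (payoff 5)
  P2 vs B: payoffs [2, 1] → best response X (payoff 2)
Mutual best responses: (A,X), (B,X) → Nash equilibria.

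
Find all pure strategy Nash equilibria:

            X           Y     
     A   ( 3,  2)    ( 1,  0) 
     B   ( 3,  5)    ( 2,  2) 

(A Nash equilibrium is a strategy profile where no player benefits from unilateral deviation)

Nash equilibrium: (A, X), (B, X)

Work:
Best responses:
  P1 vs X: payoffs [3, 3] → best response A/B (payoff 3)
  P1 vs Y: payoffs [1, 2] → best response B (payoff 2)
  P2 vs A: payoffs [2, 0] → best response X (payoff 2)
  P2 vs B: payoffs [5, 2] → best response X (payoff 5)
Mutual best responses: (A,X), (B,X) → Nash equilibria.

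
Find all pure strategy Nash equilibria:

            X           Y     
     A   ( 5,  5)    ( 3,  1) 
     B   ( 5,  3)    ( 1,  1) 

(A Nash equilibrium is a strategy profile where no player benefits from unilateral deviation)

Nash equilibrium: (A, X), (B, X)

Work:
Best responses:
  P1 vs X: payoffs [5, 5] → best response A/B (payoff 5)
  P1 vs Y: payoffs [3, 1] → best response A (payoff 3)
  P2 vs A: payoffs [5, 1] → best response X (payoff 5)
  P2 vs B: payoffs [3, 1] → best response X (payoff 3)
Mutual best responses: (A,X), (B,X) → Nash equilibria.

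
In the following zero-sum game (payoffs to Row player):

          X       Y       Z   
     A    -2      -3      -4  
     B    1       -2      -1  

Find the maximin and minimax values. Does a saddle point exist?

Maximin = -2, Minimax = -2, Saddle: True

Work:
Row minimums: [-4, -2] → maximin = -2
Column maximums: [1, -2, -1] → minimax = -2
Saddle point exists! Game value = -2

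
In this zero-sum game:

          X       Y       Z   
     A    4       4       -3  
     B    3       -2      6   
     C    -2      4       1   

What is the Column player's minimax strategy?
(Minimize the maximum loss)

Column should play X or Y (all achieve the minimum), value = 4

Work:
Column player minimizes Row's maximum payoff:
Column X: max payoff to Row = 4
Column Y: max payoff to Row = 4
Column Z: max payoff to Row = 6
Minimum is 4, achieved by columns X, Y (tied).
Each of X or Y is a minimax strategy.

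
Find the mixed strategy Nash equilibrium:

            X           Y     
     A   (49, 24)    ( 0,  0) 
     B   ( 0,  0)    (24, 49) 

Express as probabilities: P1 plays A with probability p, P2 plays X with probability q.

p = 0.6712, q = 0.3288

Work:
Find probabilities that make opponent indifferent:
P2 chooses q to make P1 indifferent between A and B
P1 chooses p to make P2 indifferent between X and Y
Mixed NE: P1 plays (A: 0.6712, B: 0.3288), P2 plays (X: 0.3288, Y: 0.6712)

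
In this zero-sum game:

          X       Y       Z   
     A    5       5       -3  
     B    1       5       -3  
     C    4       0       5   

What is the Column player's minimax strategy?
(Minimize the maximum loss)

Column should play X or Y or Z (all achieve the minimum), value = 5

Work:
Column player minimizes Row's maximum payoff:
Column X: max payoff to Row = 5
Column Y: max payoff to Row = 5
Column Z: max payoff to Row = 5
Minimum is 5, achieved by columns X, Y, Z (tied).
Each of X or Y or Z is a minimax strategy.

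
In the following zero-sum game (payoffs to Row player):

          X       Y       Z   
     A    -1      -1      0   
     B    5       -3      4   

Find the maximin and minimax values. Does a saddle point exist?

Maximin = -1, Minimax = -1, Saddle: True

Work:
Row minimums: [-1, -3] → maximin = -1
Column maximums: [5, -1, 4] → minimax = -1
Saddle point exists! Game value = -1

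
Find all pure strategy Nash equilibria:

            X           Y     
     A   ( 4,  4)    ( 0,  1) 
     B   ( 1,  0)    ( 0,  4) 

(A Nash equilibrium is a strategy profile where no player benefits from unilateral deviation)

Nash equilibrium: (A, X), (B, Y)

Work:
Best responses:
  P1 vs X: payoffs [4, 1] → best response A (payoff 4)
  P1 vs Y: payoffs [0, 0] → best response A/B (payoff 0)
  P2 vs A: payoffs [4, 1] → best response X (payoff 4)
  P2 vs B: payoffs [0, 4] → best response Y (payoff 4)
Mutual best responses: (A,X), (B,Y) → Nash equilibria.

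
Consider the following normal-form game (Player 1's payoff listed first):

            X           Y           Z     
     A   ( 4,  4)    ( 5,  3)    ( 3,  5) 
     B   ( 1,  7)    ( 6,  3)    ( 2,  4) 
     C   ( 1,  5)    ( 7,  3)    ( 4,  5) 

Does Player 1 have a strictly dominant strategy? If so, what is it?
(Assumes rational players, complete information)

No strictly dominant strategy exists for Player 1

Work:
A strategy strictly dominates another if it gives a strictly higher payoff against every opponent action. Compare each pair of P1's strategies column-by-column:
  A vs B: [4 vs 1, 5 vs 6, 3 vs 2] → A does not strictly dominate B (column Y: 5 ≤ 6)
  A vs C: [4 vs 1, 5 vs 7, 3 vs 4] → A does not strictly dominate C (column Y: 5 ≤ 7)
  B vs A: [1 vs 4, 6 vs 5, 2 vs 3] → B does not strictly dominate A (column X: 1 ≤ 4)
  B vs C: [1 vs 1, 6 vs 7, 2 vs 4] → B does not strictly dominate C (column X: 1 ≤ 1)
  C vs A: [1 vs 4, 7 vs 5, 4 vs 3] → C does not strictly dominate A (column X: 1 ≤ 4)
  C vs B: [1 vs 1, 7 vs 6, 4 vs 2] → C does not strictly dominate B (column X: 1 ≤ 1)
No single strategy strictly dominates all others → no strictly dominant strategy.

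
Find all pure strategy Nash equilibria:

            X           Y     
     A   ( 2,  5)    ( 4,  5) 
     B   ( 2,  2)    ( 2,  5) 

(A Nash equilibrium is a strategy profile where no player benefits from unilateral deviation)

Nash equilibrium: (A, X), (A, Y)

Work:
Best responses:
  P1 vs X: payoffs [2, 2] → best response A/B (payoff 2)
  P1 vs Y: payoffs [4, 2] → best response A (payoff 4)
  P2 vs A: payoffs [5, 5] → best response X/Y (payoff 5)
  P2 vs B: payoffs [2, 5] → best response Y (payoff 5)
Mutual best responses: (A,X), (A,Y) → Nash equilibria.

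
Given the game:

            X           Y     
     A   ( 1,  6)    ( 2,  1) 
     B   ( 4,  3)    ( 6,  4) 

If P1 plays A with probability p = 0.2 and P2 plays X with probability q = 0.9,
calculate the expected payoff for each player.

E[P1] = 3.58, E[P2] = 3.58

Work:
E[P1] = p·q·π₁(A,X) + p·(1-q)·π₁(A,Y) + (1-p)·q·π₁(B,X) + (1-p)·(1-q)·π₁(B,Y)
= 0.2·0.9·1 + 0.2·0.1·2 + 0.8·0.9·4 + 0.8·0.1·6
= 3.58

E[P2] = 3.58 (similar calculation)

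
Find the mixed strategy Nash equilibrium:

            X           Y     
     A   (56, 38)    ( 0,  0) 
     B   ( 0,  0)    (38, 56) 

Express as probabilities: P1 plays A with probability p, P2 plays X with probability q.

p = 0.5957, q = 0.4043

Work:
Find probabilities that make opponent indifferent:
P2 chooses q to make P1 indifferent between A and B
P1 chooses p to make P2 indifferent between X and Y
Mixed NE: P1 plays (A: 0.5957, B: 0.4043), P2 plays (X: 0.4043, Y: 0.5957)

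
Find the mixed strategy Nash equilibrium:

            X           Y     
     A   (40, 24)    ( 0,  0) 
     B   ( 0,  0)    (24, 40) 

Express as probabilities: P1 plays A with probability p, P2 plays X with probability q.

p = 0.625, q = 0.375

Work:
Find probabilities that make opponent indifferent:
P2 chooses q to make P1 indifferent between A and B
P1 chooses p to make P2 indifferent between X and Y
Mixed NE: P1 plays (A: 0.625, B: 0.375), P2 plays (X: 0.375, Y: 0.625)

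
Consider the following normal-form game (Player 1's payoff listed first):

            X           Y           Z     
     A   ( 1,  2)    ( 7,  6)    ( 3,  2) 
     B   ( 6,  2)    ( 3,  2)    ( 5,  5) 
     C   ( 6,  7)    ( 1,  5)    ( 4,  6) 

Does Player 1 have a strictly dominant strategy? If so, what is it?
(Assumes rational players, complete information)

No strictly dominant strategy exists for Player 1

Work:
A strategy strictly dominates another if it gives a strictly higher payoff against every opponent action. Compare each pair of P1's strategies column-by-column:
  A vs B: [1 vs 6, 7 vs 3, 3 vs 5] → A does not strictly dominate B (column X: 1 ≤ 6)
  A vs C: [1 vs 6, 7 vs 1, 3 vs 4] → A does not strictly dominate C (column X: 1 ≤ 6)
  B vs A: [6 vs 1, 3 vs 7, 5 vs 3] → B does not strictly dominate A (column Y: 3 ≤ 7)
  B vs C: [6 vs 6, 3 vs 1, 5 vs 4] → B does not strictly dominate C (column X: 6 ≤ 6)
  C vs A: [6 vs 1, 1 vs 7, 4 vs 3] → C does not strictly dominate A (column Y: 1 ≤ 7)
  C vs B: [6 vs 6, 1 vs 3, 4 vs 5] → C does not strictly dominate B (column X: 6 ≤ 6)
No single strategy strictly dominates all others → no strictly dominant strategy.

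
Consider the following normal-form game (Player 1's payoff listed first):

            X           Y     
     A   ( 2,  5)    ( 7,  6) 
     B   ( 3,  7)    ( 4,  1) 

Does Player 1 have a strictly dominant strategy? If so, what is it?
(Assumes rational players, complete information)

No strictly dominant strategy exists for Player 1

Work:
A strategy strictly dominates another if it gives a strictly higher payoff against every opponent action. Compare each pair of P1's strategies column-by-column:
  A vs B: [2 vs 3, 7 vs 4] → A does not strictly dominate B (column X: 2 ≤ 3)
  B vs A: [3 vs 2, 4 vs 7] → B does not strictly dominate A (column Y: 4 ≤ 7)
No single strategy strictly dominates all others → no strictly dominant strategy.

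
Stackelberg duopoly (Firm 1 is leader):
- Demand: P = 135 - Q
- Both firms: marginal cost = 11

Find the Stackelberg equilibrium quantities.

q₁* (leader) = 62.0, q₂* (follower) = 31.0

Work:
Follower's reaction: q₂ = (a - c - q₁)/2
Leader substitutes: π₁ = q₁·(a - q₁ - (a-c-q₁)/2 - c)
FOC: q₁* = (135 - 11)/2 = 62.00
Then: q₂* = (135 - 11 - 62.0)/2 = 31.00
Leader has first-mover advantage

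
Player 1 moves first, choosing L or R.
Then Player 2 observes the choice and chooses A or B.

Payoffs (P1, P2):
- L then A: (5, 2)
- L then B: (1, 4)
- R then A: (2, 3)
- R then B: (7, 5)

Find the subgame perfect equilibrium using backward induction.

P1 plays R, P2 plays B after L and B after R; Payoff (7, 5)

Work:
Backward induction:
After L: P2 chooses B → P1 gets 1
After R: P2 chooses B → P1 gets 7
P1 chooses R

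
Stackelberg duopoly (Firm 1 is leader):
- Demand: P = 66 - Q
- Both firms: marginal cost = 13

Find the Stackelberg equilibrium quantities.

q₁* (leader) = 26.5, q₂* (follower) = 13.25

Work:
Follower's reaction: q₂ = (a - c - q₁)/2
Leader substitutes: π₁ = q₁·(a - q₁ - (a-c-q₁)/2 - c)
FOC: q₁* = (66 - 13)/2 = 26.50
Then: q₂* = (66 - 13 - 26.5)/2 = 13.25
Leader has first-mover advantage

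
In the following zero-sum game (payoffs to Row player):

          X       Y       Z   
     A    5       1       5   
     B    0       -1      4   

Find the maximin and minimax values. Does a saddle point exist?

Maximin = 1, Minimax = 1, Saddle: True

Work:
Row minimums: [1, -1] → maximin = 1
Column maximums: [5, 1, 5] → minimax = 1
Saddle point exists! Game value = 1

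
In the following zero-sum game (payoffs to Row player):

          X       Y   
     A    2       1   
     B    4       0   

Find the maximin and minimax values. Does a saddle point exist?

Maximin = 1, Minimax = 1, Saddle: True

Work:
Row minimums: [1, 0] → maximin = 1
Column maximums: [4, 1] → minimax = 1
Saddle point exists! Game value = 1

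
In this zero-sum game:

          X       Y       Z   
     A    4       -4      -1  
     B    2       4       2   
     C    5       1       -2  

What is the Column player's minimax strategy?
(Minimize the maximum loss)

Column should play Z, value = 2

Work:
Column player minimizes Row's maximum payoff:
Column X: max payoff to Row = 5
Column Y: max payoff to Row = 4
Column Z: max payoff to Row = 2
Minimum is 2, achieved by column Z.
Minimax strategy: Z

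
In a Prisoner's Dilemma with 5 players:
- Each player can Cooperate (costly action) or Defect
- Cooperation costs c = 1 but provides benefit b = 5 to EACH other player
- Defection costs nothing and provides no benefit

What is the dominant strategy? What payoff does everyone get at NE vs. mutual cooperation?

Dominant: Defect; NE payoff = 0; Coop payoff = 19

Work:
Defect dominates (saves cost c = 1, benefit to others is external)
NE: All defect → everyone gets 0
If all cooperate: each receives (4)×5 - 1 = 19
Social dilemma: 19 > 0 but NE gives 0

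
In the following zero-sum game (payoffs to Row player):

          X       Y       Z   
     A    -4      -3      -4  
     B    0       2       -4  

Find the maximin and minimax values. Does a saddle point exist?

Maximin = -4, Minimax = -4, Saddle: True

Work:
Row minimums: [-4, -4] → maximin = -4
Column maximums: [0, 2, -4] → minimax = -4
Saddle point exists! Game value = -4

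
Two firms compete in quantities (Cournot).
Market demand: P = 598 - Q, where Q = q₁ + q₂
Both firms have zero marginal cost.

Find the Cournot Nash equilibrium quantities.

q₁* = q₂* = 199.33; P* = 199.33

Work:
Profit: π_i = P·q_i = (a - q_i - q_j)·q_i
FOC: ∂π_i/∂q_i = a - 2q_i - q_j = 0
Reaction function: q_i = (598 - q_j)/2
Symmetry: q* = 598/3 = 199.33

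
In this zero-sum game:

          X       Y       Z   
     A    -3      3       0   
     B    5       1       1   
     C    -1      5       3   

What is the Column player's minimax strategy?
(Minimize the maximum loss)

Column should play Z, value = 3

Work:
Column player minimizes Row's maximum payoff:
Column X: max payoff to Row = 5
Column Y: max payoff to Row = 5
Column Z: max payoff to Row = 3
Minimum is 3, achieved by column Z.
Minimax strategy: Z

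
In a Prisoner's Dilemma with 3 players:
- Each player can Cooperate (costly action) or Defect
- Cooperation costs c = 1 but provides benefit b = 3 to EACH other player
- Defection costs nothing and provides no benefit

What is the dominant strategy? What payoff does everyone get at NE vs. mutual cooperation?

Dominant: Defect; NE payoff = 0; Coop payoff = 5

Work:
Defect dominates (saves cost c = 1, benefit to others is external)
NE: All defect → everyone gets 0
If all cooperate: each receives (2)×3 - 1 = 5
Social dilemma: 5 > 0 but NE gives 0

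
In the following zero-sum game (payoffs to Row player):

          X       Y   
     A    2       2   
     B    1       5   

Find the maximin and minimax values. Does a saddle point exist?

Maximin = 2, Minimax = 2, Saddle: True

Work:
Row minimums: [2, 1] → maximin = 2
Column maximums: [2, 5] → minimax = 2
Saddle point exists! Game value = 2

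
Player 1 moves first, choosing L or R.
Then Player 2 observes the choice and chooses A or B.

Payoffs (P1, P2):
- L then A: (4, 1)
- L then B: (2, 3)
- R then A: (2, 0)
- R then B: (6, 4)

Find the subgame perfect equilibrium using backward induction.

P1 plays R, P2 plays B after L and B after R; Payoff (6, 4)

Work:
Backward induction:
After L: P2 chooses B → P1 gets 2
After R: P2 chooses B → P1 gets 6
P1 chooses R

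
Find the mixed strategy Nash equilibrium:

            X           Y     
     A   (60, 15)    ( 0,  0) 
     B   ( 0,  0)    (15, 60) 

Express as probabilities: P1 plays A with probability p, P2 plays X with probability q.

p = 0.8, q = 0.2

Work:
Find probabilities that make opponent indifferent:
P2 chooses q to make P1 indifferent between A and B
P1 chooses p to make P2 indifferent between X and Y
Mixed NE: P1 plays (A: 0.8, B: 0.2), P2 plays (X: 0.2, Y: 0.8)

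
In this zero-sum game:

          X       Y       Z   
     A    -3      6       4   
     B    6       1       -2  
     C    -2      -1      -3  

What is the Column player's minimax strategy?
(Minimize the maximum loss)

Column should play Z, value = 4

Work:
Column player minimizes Row's maximum payoff:
Column X: max payoff to Row = 6
Column Y: max payoff to Row = 6
Column Z: max payoff to Row = 4
Minimum is 4, achieved by column Z.
Minimax strategy: Z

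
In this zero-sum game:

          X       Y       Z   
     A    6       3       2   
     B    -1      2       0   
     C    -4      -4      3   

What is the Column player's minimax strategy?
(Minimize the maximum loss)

Column should play Y or Z (all achieve the minimum), value = 3

Work:
Column player minimizes Row's maximum payoff:
Column X: max payoff to Row = 6
Column Y: max payoff to Row = 3
Column Z: max payoff to Row = 3
Minimum is 3, achieved by columns Y, Z (tied).
Each of Y or Z is a minimax strategy.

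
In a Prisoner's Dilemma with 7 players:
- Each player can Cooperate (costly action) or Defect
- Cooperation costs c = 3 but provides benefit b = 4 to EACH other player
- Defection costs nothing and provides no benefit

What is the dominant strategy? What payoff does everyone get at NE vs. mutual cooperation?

Dominant: Defect; NE payoff = 0; Coop payoff = 21

Work:
Defect dominates (saves cost c = 3, benefit to others is external)
NE: All defect → everyone gets 0
If all cooperate: each receives (6)×4 - 3 = 21
Social dilemma: 21 > 0 but NE gives 0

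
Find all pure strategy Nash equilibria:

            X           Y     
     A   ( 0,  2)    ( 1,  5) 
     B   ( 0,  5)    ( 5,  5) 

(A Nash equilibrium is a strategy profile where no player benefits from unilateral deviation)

Nash equilibrium: (B, X), (B, Y)

Work:
Best responses:
  P1 vs X: payoffs [0, 0] → best response A/B (payoff 0)
  P1 vs Y: payoffs [1, 5] → best response B (payoff 5)
  P2 vs A: payoffs [2, 5] → best response Y (payoff 5)
  P2 vs B: payoffs [5, 5] → best response X/Y (payoff 5)
Mutual best responses: (B,X), (B,Y) → Nash equilibria.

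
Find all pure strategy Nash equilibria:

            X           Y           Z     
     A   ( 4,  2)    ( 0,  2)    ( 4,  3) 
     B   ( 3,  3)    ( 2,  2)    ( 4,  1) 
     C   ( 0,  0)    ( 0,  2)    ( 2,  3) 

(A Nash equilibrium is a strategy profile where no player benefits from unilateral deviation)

Nash equilibrium: (A, Z)

Work:
Best responses:
  P1 vs X: payoffs [4, 3, 0] → best response A (payoff 4)
  P1 vs Y: payoffs [0, 2, 0] → best response B (payoff 2)
  P1 vs Z: payoffs [4, 4, 2] → best response A/B (payoff 4)
  P2 vs A: payoffs [2, 2, 3] → best response Z (payoff 3)
  P2 vs B: payoffs [3, 2, 1] → best response X (payoff 3)
  P2 vs C: payoffs [0, 2, 3] → best response Z (payoff 3)
Mutual best responses: (A,Z) → Nash equilibria.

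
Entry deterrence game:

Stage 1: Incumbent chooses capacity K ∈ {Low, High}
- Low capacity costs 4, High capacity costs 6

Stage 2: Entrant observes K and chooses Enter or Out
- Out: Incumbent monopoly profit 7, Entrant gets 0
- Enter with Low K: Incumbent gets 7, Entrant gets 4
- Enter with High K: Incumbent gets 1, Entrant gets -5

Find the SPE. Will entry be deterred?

SPE: (Low, Enter|Low, Out|High); Entry not deterred. Incumbent net profit = 3, Entrant gets 4

Work:
After Low K: Entrant enters (4 > 0)
After High K: Entrant stays out (-5 < 0)
Incumbent: Low → 7−4=3, High → 7−6=1
Incumbent chooses Low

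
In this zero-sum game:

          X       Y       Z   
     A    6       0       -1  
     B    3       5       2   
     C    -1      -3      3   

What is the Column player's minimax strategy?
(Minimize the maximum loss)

Column should play Z, value = 3

Work:
Column player minimizes Row's maximum payoff:
Column X: max payoff to Row = 6
Column Y: max payoff to Row = 5
Column Z: max payoff to Row = 3
Minimum is 3, achieved by column Z.
Minimax strategy: Z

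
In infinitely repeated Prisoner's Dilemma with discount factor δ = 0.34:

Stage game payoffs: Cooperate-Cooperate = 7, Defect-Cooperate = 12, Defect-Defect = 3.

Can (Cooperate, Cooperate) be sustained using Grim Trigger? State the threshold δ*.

δ* = 0.5556; since δ = 0.34 < 0.5556, cooperation cannot be sustained

Work:
For Grim Trigger:
Cooperate forever: 7/(1-δ)
Defect then punished: 12 + 3·δ/(1-δ)
Need: 7/(1-δ) ≥ 12 + 3·δ/(1-δ)
Solving: δ ≥ (T-R)/(T-P) = (12-7)/(12-3) = 0.5556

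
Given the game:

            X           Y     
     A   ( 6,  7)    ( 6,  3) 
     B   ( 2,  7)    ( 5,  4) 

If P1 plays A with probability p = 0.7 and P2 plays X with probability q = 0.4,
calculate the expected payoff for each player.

E[P1] = 5.34, E[P2] = 4.78

Work:
E[P1] = p·q·π₁(A,X) + p·(1-q)·π₁(A,Y) + (1-p)·q·π₁(B,X) + (1-p)·(1-q)·π₁(B,Y)
= 0.7·0.4·6 + 0.7·0.6·6 + 0.3·0.4·2 + 0.3·0.6·5
= 5.34

E[P2] = 4.78 (similar calculation)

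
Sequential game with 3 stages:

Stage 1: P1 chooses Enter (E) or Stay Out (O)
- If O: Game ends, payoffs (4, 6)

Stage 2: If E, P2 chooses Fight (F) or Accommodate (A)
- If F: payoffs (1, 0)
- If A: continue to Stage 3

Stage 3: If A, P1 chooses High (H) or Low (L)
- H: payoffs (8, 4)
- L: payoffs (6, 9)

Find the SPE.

SPE: (E, A, H); Outcome (8, 4)

Work:
Stage 3: P1 chooses H (8 vs 6)
Stage 2: P2: F->0, A->4 (anticipating H). Choose A
Stage 1: P1: O->4, E->8 (anticipating A, H). Choose E
SPE path: E -> A -> H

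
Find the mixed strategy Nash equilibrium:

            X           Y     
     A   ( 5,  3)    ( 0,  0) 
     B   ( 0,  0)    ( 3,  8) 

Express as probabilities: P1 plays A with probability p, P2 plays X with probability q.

p = 0.7273, q = 0.375

Work:
Find probabilities that make opponent indifferent:
P2 chooses q to make P1 indifferent between A and B
P1 chooses p to make P2 indifferent between X and Y
Mixed NE: P1 plays (A: 0.7273, B: 0.2727), P2 plays (X: 0.375, Y: 0.625)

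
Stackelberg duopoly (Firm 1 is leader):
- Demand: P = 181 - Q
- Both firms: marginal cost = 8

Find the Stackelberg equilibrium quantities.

q₁* (leader) = 86.5, q₂* (follower) = 43.25

Work:
Follower's reaction: q₂ = (a - c - q₁)/2
Leader substitutes: π₁ = q₁·(a - q₁ - (a-c-q₁)/2 - c)
FOC: q₁* = (181 - 8)/2 = 86.50
Then: q₂* = (181 - 8 - 86.5)/2 = 43.25
Leader has first-mover advantage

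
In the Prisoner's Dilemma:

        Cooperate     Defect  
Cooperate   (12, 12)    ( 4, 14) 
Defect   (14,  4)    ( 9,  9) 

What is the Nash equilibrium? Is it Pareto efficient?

(Defect, Defect) is NE; not Pareto efficient

Work:
Defect dominates Cooperate for both players:
If P2 cooperates: Defect (14) > Cooperate (12)
If P2 defects: Defect (9) > Cooperate (4)
NE: (Defect, Defect) with payoff (9, 9)
But (Cooperate, Cooperate) = (12, 12) Pareto dominates (9, 9)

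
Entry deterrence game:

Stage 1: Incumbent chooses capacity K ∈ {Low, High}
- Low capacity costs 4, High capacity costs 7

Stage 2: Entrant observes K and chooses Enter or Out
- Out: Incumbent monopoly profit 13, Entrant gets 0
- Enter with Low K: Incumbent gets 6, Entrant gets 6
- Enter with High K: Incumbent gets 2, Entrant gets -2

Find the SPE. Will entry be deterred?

SPE: (High, Enter|Low, Out|High); Entry deterred. Incumbent net profit = 6

Work:
After Low K: Entrant enters (6 > 0)
After High K: Entrant stays out (-2 < 0)
Incumbent: Low → 6−4=2, High → 13−7=6
Incumbent chooses High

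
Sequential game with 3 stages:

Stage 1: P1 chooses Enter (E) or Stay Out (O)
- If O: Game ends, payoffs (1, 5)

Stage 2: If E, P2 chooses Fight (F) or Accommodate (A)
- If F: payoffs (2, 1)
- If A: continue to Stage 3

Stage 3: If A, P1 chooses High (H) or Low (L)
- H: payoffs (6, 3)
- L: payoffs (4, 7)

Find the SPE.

SPE: (E, A, H); Outcome (6, 3)

Work:
Stage 3: P1 chooses H (6 vs 4)
Stage 2: P2: F->1, A->3 (anticipating H). Choose A
Stage 1: P1: O->1, E->6 (anticipating A, H). Choose E
SPE path: E -> A -> H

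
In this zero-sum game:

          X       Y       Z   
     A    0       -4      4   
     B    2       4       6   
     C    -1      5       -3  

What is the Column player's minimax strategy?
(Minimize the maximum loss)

Column should play X, value = 2

Work:
Column player minimizes Row's maximum payoff:
Column X: max payoff to Row = 2
Column Y: max payoff to Row = 5
Column Z: max payoff to Row = 6
Minimum is 2, achieved by column X.
Minimax strategy: X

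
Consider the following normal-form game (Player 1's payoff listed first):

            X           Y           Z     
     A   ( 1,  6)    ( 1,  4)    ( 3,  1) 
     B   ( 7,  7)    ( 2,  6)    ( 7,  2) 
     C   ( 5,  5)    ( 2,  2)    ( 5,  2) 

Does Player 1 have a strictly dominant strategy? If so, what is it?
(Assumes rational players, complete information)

No strictly dominant strategy exists for Player 1

Work:
A strategy strictly dominates another if it gives a strictly higher payoff against every opponent action. Compare each pair of P1's strategies column-by-column:
  A vs B: [1 vs 7, 1 vs 2, 3 vs 7] → A does not strictly dominate B (column X: 1 ≤ 7)
  A vs C: [1 vs 5, 1 vs 2, 3 vs 5] → A does not strictly dominate C (column X: 1 ≤ 5)
  B vs A: [7 vs 1, 2 vs 1, 7 vs 3] → B strictly dominates A
  B vs C: [7 vs 5, 2 vs 2, 7 vs 5] → B does not strictly dominate C (column Y: 2 ≤ 2)
  C vs A: [5 vs 1, 2 vs 1, 5 vs 3] → C strictly dominates A
  C vs B: [5 vs 7, 2 vs 2, 5 vs 7] → C does not strictly dominate B (column X: 5 ≤ 7)
No single strategy strictly dominates all others → no strictly dominant strategy.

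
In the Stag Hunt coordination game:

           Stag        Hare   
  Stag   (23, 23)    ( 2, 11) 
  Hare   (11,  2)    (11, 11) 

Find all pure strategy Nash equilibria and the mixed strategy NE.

Pure NE: (Stag, Stag) and (Hare, Hare); Mixed NE: p = 0.4286, q = 0.4286

Work:
Check pure NE:
(Stag, Stag): (23, 23) - no unilateral deviation beneficial
(Hare, Hare): (11, 11) - no unilateral deviation beneficial
Mixed NE: P1 plays Stag with p = 0.4286, P2 plays Stag with q = 0.4286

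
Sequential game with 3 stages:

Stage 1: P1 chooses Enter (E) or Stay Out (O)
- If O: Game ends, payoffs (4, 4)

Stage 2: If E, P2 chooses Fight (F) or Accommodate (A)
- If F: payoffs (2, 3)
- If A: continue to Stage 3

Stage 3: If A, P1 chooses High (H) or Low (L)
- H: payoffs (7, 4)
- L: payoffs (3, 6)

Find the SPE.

SPE: (E, A, H); Outcome (7, 4)

Work:
Stage 3: P1 chooses H (7 vs 3)
Stage 2: P2: F->3, A->4 (anticipating H). Choose A
Stage 1: P1: O->4, E->7 (anticipating A, H). Choose E
SPE path: E -> A -> H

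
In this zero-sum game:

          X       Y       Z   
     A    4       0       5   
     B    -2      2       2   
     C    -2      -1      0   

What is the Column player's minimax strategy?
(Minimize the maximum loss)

Column should play Y, value = 2

Work:
Column player minimizes Row's maximum payoff:
Column X: max payoff to Row = 4
Column Y: max payoff to Row = 2
Column Z: max payoff to Row = 5
Minimum is 2, achieved by column Y.
Minimax strategy: Y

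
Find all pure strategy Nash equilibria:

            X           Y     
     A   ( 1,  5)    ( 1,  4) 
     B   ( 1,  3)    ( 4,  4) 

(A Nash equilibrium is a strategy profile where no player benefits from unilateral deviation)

Nash equilibrium: (A, X), (B, Y)

Work:
Best responses:
  P1 vs X: payoffs [1, 1] → best response A/B (payoff 1)
  P1 vs Y: payoffs [1, 4] → best response B (payoff 4)
  P2 vs A: payoffs [5, 4] → best response X (payoff 5)
  P2 vs B: payoffs [3, 4] → best response Y (payoff 4)
Mutual best responses: (A,X), (B,Y) → Nash equilibria.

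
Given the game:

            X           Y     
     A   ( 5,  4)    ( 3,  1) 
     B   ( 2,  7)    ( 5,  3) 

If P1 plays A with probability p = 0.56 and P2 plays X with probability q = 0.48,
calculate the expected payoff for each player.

E[P1] = 3.784, E[P2] = 3.5312

Work:
E[P1] = p·q·π₁(A,X) + p·(1-q)·π₁(A,Y) + (1-p)·q·π₁(B,X) + (1-p)·(1-q)·π₁(B,Y)
= 0.56·0.48·5 + 0.56·0.52·3 + 0.44·0.48·2 + 0.44·0.52·5
= 3.784

E[P2] = 3.5312 (similar calculation)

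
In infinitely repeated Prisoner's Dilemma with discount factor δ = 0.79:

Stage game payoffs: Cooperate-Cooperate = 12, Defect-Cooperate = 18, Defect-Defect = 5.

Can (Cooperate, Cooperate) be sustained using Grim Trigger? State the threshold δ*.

δ* = 0.4615; since δ = 0.79 ≥ 0.4615, cooperation can be sustained

Work:
For Grim Trigger:
Cooperate forever: 12/(1-δ)
Defect then punished: 18 + 5·δ/(1-δ)
Need: 12/(1-δ) ≥ 18 + 5·δ/(1-δ)
Solving: δ ≥ (T-R)/(T-P) = (18-12)/(18-5) = 0.4615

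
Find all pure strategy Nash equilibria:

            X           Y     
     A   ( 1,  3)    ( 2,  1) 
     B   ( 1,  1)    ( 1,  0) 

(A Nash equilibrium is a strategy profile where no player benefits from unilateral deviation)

Nash equilibrium: (A, X), (B, X)

Work:
Best responses:
  P1 vs X: payoffs [1, 1] → best response A/B (payoff 1)
  P1 vs Y: payoffs [2, 1] → best response A (payoff 2)
  P2 vs A: payoffs [3, 1] → best response X (payoff 3)
  P2 vs B: payoffs [1, 0] → best response X (payoff 1)
Mutual best responses: (A,X), (B,X) → Nash equilibria.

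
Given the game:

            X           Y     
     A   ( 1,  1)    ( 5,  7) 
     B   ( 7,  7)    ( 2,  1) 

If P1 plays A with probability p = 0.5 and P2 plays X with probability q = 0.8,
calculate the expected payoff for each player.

E[P1] = 3.9, E[P2] = 4.0

Work:
E[P1] = p·q·π₁(A,X) + p·(1-q)·π₁(A,Y) + (1-p)·q·π₁(B,X) + (1-p)·(1-q)·π₁(B,Y)
= 0.5·0.8·1 + 0.5·0.2·5 + 0.5·0.8·7 + 0.5·0.2·2
= 3.9

E[P2] = 4.0 (similar calculation)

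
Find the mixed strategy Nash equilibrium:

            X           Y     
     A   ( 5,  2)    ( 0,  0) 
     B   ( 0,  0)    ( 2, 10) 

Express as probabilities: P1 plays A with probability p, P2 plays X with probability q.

p = 0.8333, q = 0.2857

Work:
Find probabilities that make opponent indifferent:
P2 chooses q to make P1 indifferent between A and B
P1 chooses p to make P2 indifferent between X and Y
Mixed NE: P1 plays (A: 0.8333, B: 0.1667), P2 plays (X: 0.2857, Y: 0.7143)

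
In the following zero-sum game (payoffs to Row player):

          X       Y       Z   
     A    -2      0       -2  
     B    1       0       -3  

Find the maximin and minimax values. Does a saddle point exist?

Maximin = -2, Minimax = -2, Saddle: True

Work:
Row minimums: [-2, -3] → maximin = -2
Column maximums: [1, 0, -2] → minimax = -2
Saddle point exists! Game value = -2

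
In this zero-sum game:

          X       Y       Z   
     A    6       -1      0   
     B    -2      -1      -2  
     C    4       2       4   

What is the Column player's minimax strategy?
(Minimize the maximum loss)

Column should play Y, value = 2

Work:
Column player minimizes Row's maximum payoff:
Column X: max payoff to Row = 6
Column Y: max payoff to Row = 2
Column Z: max payoff to Row = 4
Minimum is 2, achieved by column Y.
Minimax strategy: Y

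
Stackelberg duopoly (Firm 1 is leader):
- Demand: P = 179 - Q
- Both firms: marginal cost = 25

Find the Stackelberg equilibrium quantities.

q₁* (leader) = 77.0, q₂* (follower) = 38.5

Work:
Follower's reaction: q₂ = (a - c - q₁)/2
Leader substitutes: π₁ = q₁·(a - q₁ - (a-c-q₁)/2 - c)
FOC: q₁* = (179 - 25)/2 = 77.00
Then: q₂* = (179 - 25 - 77.0)/2 = 38.50
Leader has first-mover advantage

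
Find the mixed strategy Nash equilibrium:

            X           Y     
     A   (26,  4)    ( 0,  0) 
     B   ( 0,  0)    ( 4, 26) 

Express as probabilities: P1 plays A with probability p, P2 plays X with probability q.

p = 0.8667, q = 0.1333

Work:
Find probabilities that make opponent indifferent:
P2 chooses q to make P1 indifferent between A and B
P1 chooses p to make P2 indifferent between X and Y
Mixed NE: P1 plays (A: 0.8667, B: 0.1333), P2 plays (X: 0.1333, Y: 0.8667)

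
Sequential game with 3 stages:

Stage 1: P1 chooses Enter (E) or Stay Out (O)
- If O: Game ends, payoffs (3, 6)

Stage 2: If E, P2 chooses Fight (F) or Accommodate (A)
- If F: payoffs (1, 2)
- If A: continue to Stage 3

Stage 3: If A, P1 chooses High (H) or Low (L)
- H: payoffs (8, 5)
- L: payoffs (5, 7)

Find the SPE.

SPE: (E, A, H); Outcome (8, 5)

Work:
Stage 3: P1 chooses H (8 vs 5)
Stage 2: P2: F->2, A->5 (anticipating H). Choose A
Stage 1: P1: O->3, E->8 (anticipating A, H). Choose E
SPE path: E -> A -> H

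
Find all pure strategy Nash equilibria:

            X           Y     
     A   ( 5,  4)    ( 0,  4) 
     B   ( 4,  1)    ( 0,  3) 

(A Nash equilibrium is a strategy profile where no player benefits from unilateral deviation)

Nash equilibrium: (A, X), (A, Y), (B, Y)

Work:
Best responses:
  P1 vs X: payoffs [5, 4] → best response A (payoff 5)
  P1 vs Y: payoffs [0, 0] → best response A/B (payoff 0)
  P2 vs A: payoffs [4, 4] → best response X/Y (payoff 4)
  P2 vs B: payoffs [1, 3] → best response Y (payoff 3)
Mutual best responses: (A,X), (A,Y), (B,Y) → Nash equilibria.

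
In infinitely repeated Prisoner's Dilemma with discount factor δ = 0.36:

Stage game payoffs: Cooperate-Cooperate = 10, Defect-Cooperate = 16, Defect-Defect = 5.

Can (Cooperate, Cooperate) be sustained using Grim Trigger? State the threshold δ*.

δ* = 0.5455; since δ = 0.36 < 0.5455, cooperation cannot be sustained

Work:
For Grim Trigger:
Cooperate forever: 10/(1-δ)
Defect then punished: 16 + 5·δ/(1-δ)
Need: 10/(1-δ) ≥ 16 + 5·δ/(1-δ)
Solving: δ ≥ (T-R)/(T-P) = (16-10)/(16-5) = 0.5455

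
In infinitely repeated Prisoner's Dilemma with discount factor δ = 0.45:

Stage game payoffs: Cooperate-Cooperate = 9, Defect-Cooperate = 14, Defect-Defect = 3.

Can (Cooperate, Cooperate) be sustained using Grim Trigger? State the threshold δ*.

δ* = 0.4545; since δ = 0.45 < 0.4545, cooperation cannot be sustained

Work:
For Grim Trigger:
Cooperate forever: 9/(1-δ)
Defect then punished: 14 + 3·δ/(1-δ)
Need: 9/(1-δ) ≥ 14 + 3·δ/(1-δ)
Solving: δ ≥ (T-R)/(T-P) = (14-9)/(14-3) = 0.4545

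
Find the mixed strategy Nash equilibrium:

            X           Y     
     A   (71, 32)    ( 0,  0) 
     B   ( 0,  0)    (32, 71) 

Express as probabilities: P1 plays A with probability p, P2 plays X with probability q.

p = 0.6893, q = 0.3107

Work:
Find probabilities that make opponent indifferent:
P2 chooses q to make P1 indifferent between A and B
P1 chooses p to make P2 indifferent between X and Y
Mixed NE: P1 plays (A: 0.6893, B: 0.3107), P2 plays (X: 0.3107, Y: 0.6893)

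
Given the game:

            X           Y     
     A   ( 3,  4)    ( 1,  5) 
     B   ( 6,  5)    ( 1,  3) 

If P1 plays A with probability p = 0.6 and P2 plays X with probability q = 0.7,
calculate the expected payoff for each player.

E[P1] = 3.24, E[P2] = 4.34

Work:
E[P1] = p·q·π₁(A,X) + p·(1-q)·π₁(A,Y) + (1-p)·q·π₁(B,X) + (1-p)·(1-q)·π₁(B,Y)
= 0.6·0.7·3 + 0.6·0.3·1 + 0.4·0.7·6 + 0.4·0.3·1
= 3.24

E[P2] = 4.34 (similar calculation)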